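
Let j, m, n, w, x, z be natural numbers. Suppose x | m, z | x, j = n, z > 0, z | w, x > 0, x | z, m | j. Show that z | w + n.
x | z and z > 0, therefore x ≤ z. z | x and x > 0, thus z ≤ x. x ≤ z, so x = z. From x | m and m | j, x | j. Since j = n, x | n. Since x = z, z | n. z | w, so z | w + n.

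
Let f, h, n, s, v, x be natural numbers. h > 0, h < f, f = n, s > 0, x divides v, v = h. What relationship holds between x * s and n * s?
x * s < n * s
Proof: Since v = h and x divides v, x divides h. Because h > 0, x ≤ h. f = n and h < f, hence h < n. Since x ≤ h, x < n. From s > 0, by multiplying by a positive, x * s < n * s.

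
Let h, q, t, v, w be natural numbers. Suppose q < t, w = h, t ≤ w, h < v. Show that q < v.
w = h and t ≤ w, therefore t ≤ h. Since q < t, q < h. h < v, so q < v.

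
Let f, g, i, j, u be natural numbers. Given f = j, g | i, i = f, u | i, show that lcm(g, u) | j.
From i = f and f = j, i = j. Because g | i and u | i, lcm(g, u) | i. i = j, so lcm(g, u) | j.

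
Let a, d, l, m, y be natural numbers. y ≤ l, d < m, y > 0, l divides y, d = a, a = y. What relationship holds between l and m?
l < m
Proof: l divides y and y > 0, therefore l ≤ y. y ≤ l, so y = l. From d = a and a = y, d = y. d < m, so y < m. Since y = l, l < m.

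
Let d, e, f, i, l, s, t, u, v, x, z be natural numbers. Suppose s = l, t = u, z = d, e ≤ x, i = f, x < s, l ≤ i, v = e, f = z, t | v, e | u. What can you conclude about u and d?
u < d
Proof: i = f and f = z, so i = z. z = d, so i = d. Since v = e and t | v, t | e. Since t = u, u | e. Because e | u, e = u. s = l and x < s, so x < l. Since e ≤ x, e < l. Since l ≤ i, e < i. Since e = u, u < i. From i = d, u < d.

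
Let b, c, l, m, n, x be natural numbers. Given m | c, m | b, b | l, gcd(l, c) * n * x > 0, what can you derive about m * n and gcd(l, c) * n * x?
m * n ≤ gcd(l, c) * n * x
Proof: Since m | b and b | l, m | l. m | c, so m | gcd(l, c). Then m * n | gcd(l, c) * n. Then m * n | gcd(l, c) * n * x. Since gcd(l, c) * n * x > 0, m * n ≤ gcd(l, c) * n * x.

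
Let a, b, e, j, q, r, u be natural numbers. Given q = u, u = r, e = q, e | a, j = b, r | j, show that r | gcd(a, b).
Since q = u and u = r, q = r. Because e = q and e | a, q | a. Since q = r, r | a. Because j = b and r | j, r | b. r | a, so r | gcd(a, b).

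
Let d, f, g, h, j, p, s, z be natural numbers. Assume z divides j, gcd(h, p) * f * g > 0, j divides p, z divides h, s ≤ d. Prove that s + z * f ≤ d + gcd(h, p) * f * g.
z divides j and j divides p, so z divides p. z divides h, so z divides gcd(h, p). Then z * f divides gcd(h, p) * f. Then z * f divides gcd(h, p) * f * g. Since gcd(h, p) * f * g > 0, z * f ≤ gcd(h, p) * f * g. Since s ≤ d, s + z * f ≤ d + gcd(h, p) * f * g.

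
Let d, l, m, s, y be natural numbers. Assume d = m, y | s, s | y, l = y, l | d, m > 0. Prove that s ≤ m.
Because y | s and s | y, y = s. l = y and l | d, therefore y | d. y = s, so s | d. d = m, so s | m. Since m > 0, s ≤ m.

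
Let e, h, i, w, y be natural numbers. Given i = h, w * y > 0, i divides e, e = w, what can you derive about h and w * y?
h ≤ w * y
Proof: From i = h and i divides e, h divides e. Since e = w, h divides w. Then h divides w * y. Since w * y > 0, h ≤ w * y.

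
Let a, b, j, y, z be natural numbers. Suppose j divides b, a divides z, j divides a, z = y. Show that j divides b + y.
Since z = y and a divides z, a divides y. j divides a, so j divides y. j divides b, so j divides b + y.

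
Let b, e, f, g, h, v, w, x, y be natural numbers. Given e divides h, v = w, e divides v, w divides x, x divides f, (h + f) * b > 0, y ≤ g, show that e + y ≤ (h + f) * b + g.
Because v = w and e divides v, e divides w. Since w divides x and x divides f, w divides f. e divides w, so e divides f. e divides h, so e divides h + f. Then e divides (h + f) * b. (h + f) * b > 0, so e ≤ (h + f) * b. y ≤ g, so e + y ≤ (h + f) * b + g.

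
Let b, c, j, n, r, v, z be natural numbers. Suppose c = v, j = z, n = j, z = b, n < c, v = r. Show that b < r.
j = z and z = b, hence j = b. Since c = v and v = r, c = r. n = j and n < c, therefore j < c. Since c = r, j < r. j = b, so b < r.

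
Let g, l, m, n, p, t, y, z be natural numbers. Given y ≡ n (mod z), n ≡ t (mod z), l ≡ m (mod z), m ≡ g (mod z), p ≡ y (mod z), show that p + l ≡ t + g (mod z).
From p ≡ y (mod z) and y ≡ n (mod z), p ≡ n (mod z). Because n ≡ t (mod z), p ≡ t (mod z). l ≡ m (mod z) and m ≡ g (mod z), thus l ≡ g (mod z). Because p ≡ t (mod z), by adding congruences, p + l ≡ t + g (mod z).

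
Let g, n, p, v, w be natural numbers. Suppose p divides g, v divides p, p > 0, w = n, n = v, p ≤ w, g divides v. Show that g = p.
Because v divides p and p > 0, v ≤ p. w = n and n = v, thus w = v. p ≤ w, so p ≤ v. Since v ≤ p, v = p. g divides v, so g divides p. From p divides g, p = g. Then g = p.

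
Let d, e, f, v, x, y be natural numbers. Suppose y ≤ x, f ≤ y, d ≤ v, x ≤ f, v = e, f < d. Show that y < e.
y ≤ x and x ≤ f, so y ≤ f. f ≤ y, so f = y. f < d and d ≤ v, therefore f < v. v = e, so f < e. From f = y, y < e.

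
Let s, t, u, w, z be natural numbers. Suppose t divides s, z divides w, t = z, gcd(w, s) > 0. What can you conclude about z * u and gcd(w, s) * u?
z * u ≤ gcd(w, s) * u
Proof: Since t = z and t divides s, z divides s. z divides w, so z divides gcd(w, s). gcd(w, s) > 0, so z ≤ gcd(w, s). By multiplying by a non-negative, z * u ≤ gcd(w, s) * u.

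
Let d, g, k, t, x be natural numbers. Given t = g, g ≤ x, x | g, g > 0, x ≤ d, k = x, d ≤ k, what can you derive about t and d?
t = d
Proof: x | g and g > 0, hence x ≤ g. Since g ≤ x, g = x. t = g, so t = x. k = x and d ≤ k, so d ≤ x. x ≤ d, so x = d. t = x, so t = d.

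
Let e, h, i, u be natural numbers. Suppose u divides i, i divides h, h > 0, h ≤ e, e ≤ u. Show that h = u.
u divides i and i divides h, so u divides h. h > 0, so u ≤ h. Because h ≤ e and e ≤ u, h ≤ u. u ≤ h, so u = h. Then h = u.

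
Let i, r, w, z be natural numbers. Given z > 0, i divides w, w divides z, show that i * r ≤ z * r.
i divides w and w divides z, hence i divides z. z > 0, so i ≤ z. By multiplying by a non-negative, i * r ≤ z * r.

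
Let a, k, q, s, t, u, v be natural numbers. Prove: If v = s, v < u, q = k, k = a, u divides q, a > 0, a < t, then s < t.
v = s and v < u, thus s < u. q = k and k = a, thus q = a. Since u divides q, u divides a. a > 0, so u ≤ a. Since s < u, s < a. Since a < t, s < t.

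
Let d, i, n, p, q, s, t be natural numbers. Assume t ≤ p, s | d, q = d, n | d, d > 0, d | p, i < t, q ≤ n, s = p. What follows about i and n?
i < n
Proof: q = d and q ≤ n, hence d ≤ n. n | d and d > 0, so n ≤ d. d ≤ n, so d = n. s = p and s | d, so p | d. Since d | p, p = d. i < t and t ≤ p, hence i < p. Because p = d, i < d. Since d = n, i < n.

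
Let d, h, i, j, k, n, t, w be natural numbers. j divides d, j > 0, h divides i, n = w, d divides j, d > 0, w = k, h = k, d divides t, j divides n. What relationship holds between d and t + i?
d divides t + i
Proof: Since j divides d and d > 0, j ≤ d. d divides j and j > 0, therefore d ≤ j. j ≤ d, so j = d. n = w and w = k, thus n = k. Since j divides n, j divides k. h = k and h divides i, therefore k divides i. Since j divides k, j divides i. Since j = d, d divides i. d divides t, so d divides t + i.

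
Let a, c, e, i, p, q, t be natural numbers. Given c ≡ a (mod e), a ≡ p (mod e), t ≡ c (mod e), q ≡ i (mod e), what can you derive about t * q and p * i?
t * q ≡ p * i (mod e)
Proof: t ≡ c (mod e) and c ≡ a (mod e), so t ≡ a (mod e). a ≡ p (mod e), so t ≡ p (mod e). Since q ≡ i (mod e), t * q ≡ p * i (mod e).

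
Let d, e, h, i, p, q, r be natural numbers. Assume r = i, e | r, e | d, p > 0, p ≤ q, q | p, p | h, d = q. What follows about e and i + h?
e | i + h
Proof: r = i and e | r, hence e | i. d = q and e | d, thus e | q. From q | p and p > 0, q ≤ p. p ≤ q, so p = q. p | h, so q | h. e | q, so e | h. Since e | i, e | i + h.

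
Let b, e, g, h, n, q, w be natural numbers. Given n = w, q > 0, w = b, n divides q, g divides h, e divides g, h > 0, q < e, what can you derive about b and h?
b < h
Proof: Since n = w and w = b, n = b. Because n divides q and q > 0, n ≤ q. n = b, so b ≤ q. Because e divides g and g divides h, e divides h. Since h > 0, e ≤ h. Since q < e, q < h. Because b ≤ q, b < h.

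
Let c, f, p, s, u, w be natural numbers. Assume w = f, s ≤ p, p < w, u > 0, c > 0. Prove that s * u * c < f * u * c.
From s ≤ p and p < w, s < w. Since w = f, s < f. Using u > 0, by multiplying by a positive, s * u < f * u. From c > 0, by multiplying by a positive, s * u * c < f * u * c.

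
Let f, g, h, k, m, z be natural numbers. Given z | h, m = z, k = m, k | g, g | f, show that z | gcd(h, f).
k = m and m = z, thus k = z. From k | g and g | f, k | f. Since k = z, z | f. z | h, so z | gcd(h, f).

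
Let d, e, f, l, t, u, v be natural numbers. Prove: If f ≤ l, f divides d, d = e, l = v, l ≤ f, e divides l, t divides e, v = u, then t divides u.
f ≤ l and l ≤ f, so f = l. Because d = e and f divides d, f divides e. f = l, so l divides e. Since e divides l, e = l. l = v, so e = v. v = u, so e = u. From t divides e, t divides u.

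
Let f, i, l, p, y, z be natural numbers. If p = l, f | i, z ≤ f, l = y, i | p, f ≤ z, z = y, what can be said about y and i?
y = i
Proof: p = l and i | p, thus i | l. Since l = y, i | y. From f ≤ z and z ≤ f, f = z. z = y, so f = y. Since f | i, y | i. i | y, so i = y. Then y = i.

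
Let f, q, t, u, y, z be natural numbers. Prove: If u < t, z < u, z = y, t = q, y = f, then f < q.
Because z = y and y = f, z = f. t = q and u < t, therefore u < q. Since z < u, z < q. z = f, so f < q.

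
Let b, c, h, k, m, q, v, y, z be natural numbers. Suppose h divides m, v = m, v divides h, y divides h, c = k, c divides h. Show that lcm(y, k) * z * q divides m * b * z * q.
v = m and v divides h, thus m divides h. Since h divides m, h = m. From c = k and c divides h, k divides h. From y divides h, lcm(y, k) divides h. h = m, so lcm(y, k) divides m. Then lcm(y, k) divides m * b. Then lcm(y, k) * z divides m * b * z. Then lcm(y, k) * z * q divides m * b * z * q.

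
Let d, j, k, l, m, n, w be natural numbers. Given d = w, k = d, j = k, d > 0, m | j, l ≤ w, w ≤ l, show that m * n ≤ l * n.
Since w ≤ l and l ≤ w, w = l. Since d = w, d = l. j = k and m | j, therefore m | k. Since k = d, m | d. Because d > 0, m ≤ d. Since d = l, m ≤ l. Then m * n ≤ l * n.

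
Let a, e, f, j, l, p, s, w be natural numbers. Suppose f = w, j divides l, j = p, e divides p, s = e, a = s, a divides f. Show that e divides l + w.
j = p and j divides l, hence p divides l. e divides p, so e divides l. a = s and s = e, hence a = e. a divides f, so e divides f. f = w, so e divides w. From e divides l, e divides l + w.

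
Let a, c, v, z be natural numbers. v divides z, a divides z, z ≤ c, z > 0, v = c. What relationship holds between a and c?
a divides c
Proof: Because v = c and v divides z, c divides z. Since z > 0, c ≤ z. From z ≤ c, z = c. Since a divides z, a divides c.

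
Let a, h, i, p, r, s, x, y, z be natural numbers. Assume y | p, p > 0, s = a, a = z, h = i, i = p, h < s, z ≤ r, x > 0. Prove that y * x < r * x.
Because y | p and p > 0, y ≤ p. s = a and a = z, therefore s = z. Since h = i and i = p, h = p. Since h < s, p < s. Since s = z, p < z. z ≤ r, so p < r. y ≤ p, so y < r. Because x > 0, y * x < r * x.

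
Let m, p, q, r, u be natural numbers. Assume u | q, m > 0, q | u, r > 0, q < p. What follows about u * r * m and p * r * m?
u * r * m < p * r * m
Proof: q | u and u | q, therefore q = u. Since q < p, u < p. Since r > 0, u * r < p * r. m > 0, so u * r * m < p * r * m.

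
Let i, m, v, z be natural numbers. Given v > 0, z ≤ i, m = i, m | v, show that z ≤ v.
m = i and m | v, hence i | v. From v > 0, i ≤ v. z ≤ i, so z ≤ v.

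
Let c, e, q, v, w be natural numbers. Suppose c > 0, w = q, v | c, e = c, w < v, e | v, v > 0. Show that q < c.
Because v | c and c > 0, v ≤ c. Since e | v and v > 0, e ≤ v. e = c, so c ≤ v. Since v ≤ c, v = c. w = q and w < v, thus q < v. Since v = c, q < c.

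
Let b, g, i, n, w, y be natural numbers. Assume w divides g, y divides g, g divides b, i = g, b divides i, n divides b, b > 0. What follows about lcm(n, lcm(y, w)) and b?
lcm(n, lcm(y, w)) ≤ b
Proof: Since i = g and b divides i, b divides g. Since g divides b, g = b. y divides g and w divides g, hence lcm(y, w) divides g. g = b, so lcm(y, w) divides b. From n divides b, lcm(n, lcm(y, w)) divides b. Since b > 0, lcm(n, lcm(y, w)) ≤ b.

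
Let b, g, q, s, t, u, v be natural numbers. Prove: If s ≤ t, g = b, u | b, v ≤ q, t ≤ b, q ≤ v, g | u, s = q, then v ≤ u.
From q ≤ v and v ≤ q, q = v. s = q, so s = v. g = b and g | u, therefore b | u. Because u | b, b = u. s ≤ t and t ≤ b, therefore s ≤ b. Since b = u, s ≤ u. From s = v, v ≤ u.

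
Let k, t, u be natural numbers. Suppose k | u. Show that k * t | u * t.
k | u. By multiplying both sides, k * t | u * t.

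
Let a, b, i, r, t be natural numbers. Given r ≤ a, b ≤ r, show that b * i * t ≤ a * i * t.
b ≤ r and r ≤ a, thus b ≤ a. Then b * i ≤ a * i. Then b * i * t ≤ a * i * t.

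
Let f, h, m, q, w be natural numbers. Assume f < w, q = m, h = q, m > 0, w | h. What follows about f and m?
f < m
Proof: h = q and q = m, so h = m. Since w | h, w | m. Since m > 0, w ≤ m. Since f < w, f < m.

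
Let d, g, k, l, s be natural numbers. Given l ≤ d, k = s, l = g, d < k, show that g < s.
l = g and l ≤ d, thus g ≤ d. Since d < k, g < k. Since k = s, g < s.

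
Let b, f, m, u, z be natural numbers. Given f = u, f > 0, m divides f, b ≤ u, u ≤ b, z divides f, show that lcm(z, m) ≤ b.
Because u ≤ b and b ≤ u, u = b. f = u, so f = b. Because z divides f and m divides f, lcm(z, m) divides f. f > 0, so lcm(z, m) ≤ f. f = b, so lcm(z, m) ≤ b.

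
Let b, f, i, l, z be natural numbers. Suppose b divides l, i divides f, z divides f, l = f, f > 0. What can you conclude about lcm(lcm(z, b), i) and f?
lcm(lcm(z, b), i) ≤ f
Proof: l = f and b divides l, hence b divides f. Since z divides f, lcm(z, b) divides f. i divides f, so lcm(lcm(z, b), i) divides f. f > 0, so lcm(lcm(z, b), i) ≤ f.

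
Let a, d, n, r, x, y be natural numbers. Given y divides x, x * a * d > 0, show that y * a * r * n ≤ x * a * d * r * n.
y divides x, thus y * a divides x * a. Then y * a divides x * a * d. x * a * d > 0, so y * a ≤ x * a * d. By multiplying by a non-negative, y * a * r ≤ x * a * d * r. By multiplying by a non-negative, y * a * r * n ≤ x * a * d * r * n.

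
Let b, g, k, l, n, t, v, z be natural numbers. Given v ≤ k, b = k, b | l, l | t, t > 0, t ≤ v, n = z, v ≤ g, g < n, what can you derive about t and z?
t < z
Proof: b | l and l | t, so b | t. From b = k, k | t. Since t > 0, k ≤ t. Because v ≤ k, v ≤ t. t ≤ v, so v = t. From v ≤ g and g < n, v < n. n = z, so v < z. Since v = t, t < z.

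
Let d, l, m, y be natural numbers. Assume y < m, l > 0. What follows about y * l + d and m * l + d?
y * l + d < m * l + d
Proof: Since y < m and l > 0, by multiplying by a positive, y * l < m * l. Then y * l + d < m * l + d.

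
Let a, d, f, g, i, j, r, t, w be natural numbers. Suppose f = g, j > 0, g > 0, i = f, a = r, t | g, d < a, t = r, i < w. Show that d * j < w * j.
a = r and d < a, so d < r. Because t = r and t | g, r | g. Since g > 0, r ≤ g. d < r, so d < g. Because i = f and f = g, i = g. Since i < w, g < w. Since d < g, d < w. From j > 0, d * j < w * j.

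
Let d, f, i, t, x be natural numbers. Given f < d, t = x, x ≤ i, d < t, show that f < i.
t = x and d < t, so d < x. f < d, so f < x. x ≤ i, so f < i.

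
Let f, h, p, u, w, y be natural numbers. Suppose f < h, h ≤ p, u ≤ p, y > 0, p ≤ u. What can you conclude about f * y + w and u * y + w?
f * y + w < u * y + w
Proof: p ≤ u and u ≤ p, hence p = u. Since f < h and h ≤ p, f < p. Since p = u, f < u. Since y > 0, by multiplying by a positive, f * y < u * y. Then f * y + w < u * y + w.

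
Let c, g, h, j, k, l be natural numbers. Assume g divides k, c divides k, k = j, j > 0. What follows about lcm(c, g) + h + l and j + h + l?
lcm(c, g) + h + l ≤ j + h + l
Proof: Since c divides k and g divides k, lcm(c, g) divides k. Since k = j, lcm(c, g) divides j. j > 0, so lcm(c, g) ≤ j. Then lcm(c, g) + h ≤ j + h. Then lcm(c, g) + h + l ≤ j + h + l.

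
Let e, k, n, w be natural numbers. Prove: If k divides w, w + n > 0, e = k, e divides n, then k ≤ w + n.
e = k and e divides n, so k divides n. Since k divides w, k divides w + n. w + n > 0, so k ≤ w + n.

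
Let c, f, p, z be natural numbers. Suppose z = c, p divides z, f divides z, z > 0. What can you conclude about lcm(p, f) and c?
lcm(p, f) ≤ c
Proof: p divides z and f divides z, so lcm(p, f) divides z. z > 0, so lcm(p, f) ≤ z. z = c, so lcm(p, f) ≤ c.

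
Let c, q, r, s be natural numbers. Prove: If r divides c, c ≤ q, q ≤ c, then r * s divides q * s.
c ≤ q and q ≤ c, so c = q. r divides c, so r divides q. Then r * s divides q * s.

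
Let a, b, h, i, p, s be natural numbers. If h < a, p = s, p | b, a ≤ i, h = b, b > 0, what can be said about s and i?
s < i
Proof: p | b and b > 0, hence p ≤ b. p = s, so s ≤ b. h = b and h < a, therefore b < a. Since a ≤ i, b < i. Since s ≤ b, s < i.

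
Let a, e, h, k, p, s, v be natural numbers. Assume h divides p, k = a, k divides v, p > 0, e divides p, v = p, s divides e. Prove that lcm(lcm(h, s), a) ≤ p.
Since s divides e and e divides p, s divides p. h divides p, so lcm(h, s) divides p. k = a and k divides v, hence a divides v. Since v = p, a divides p. Since lcm(h, s) divides p, lcm(lcm(h, s), a) divides p. Since p > 0, lcm(lcm(h, s), a) ≤ p.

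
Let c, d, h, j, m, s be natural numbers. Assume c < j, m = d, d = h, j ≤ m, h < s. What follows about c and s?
c < s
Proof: Since m = d and d = h, m = h. Since j ≤ m, j ≤ h. Since c < j, c < h. Since h < s, c < s.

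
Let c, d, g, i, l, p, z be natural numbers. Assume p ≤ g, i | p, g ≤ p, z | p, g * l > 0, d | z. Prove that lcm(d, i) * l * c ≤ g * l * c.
p ≤ g and g ≤ p, therefore p = g. d | z and z | p, therefore d | p. i | p, so lcm(d, i) | p. p = g, so lcm(d, i) | g. Then lcm(d, i) * l | g * l. Since g * l > 0, lcm(d, i) * l ≤ g * l. Then lcm(d, i) * l * c ≤ g * l * c.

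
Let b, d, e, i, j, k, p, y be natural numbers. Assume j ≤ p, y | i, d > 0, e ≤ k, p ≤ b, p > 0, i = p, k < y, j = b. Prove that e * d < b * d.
j = b and j ≤ p, hence b ≤ p. p ≤ b, so p = b. From e ≤ k and k < y, e < y. i = p and y | i, thus y | p. Since p > 0, y ≤ p. e < y, so e < p. Since p = b, e < b. d > 0, so e * d < b * d.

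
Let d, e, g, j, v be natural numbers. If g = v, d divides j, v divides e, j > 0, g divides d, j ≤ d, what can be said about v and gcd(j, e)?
v divides gcd(j, e)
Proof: From d divides j and j > 0, d ≤ j. Because j ≤ d, d = j. Since g divides d, g divides j. From g = v, v divides j. v divides e, so v divides gcd(j, e).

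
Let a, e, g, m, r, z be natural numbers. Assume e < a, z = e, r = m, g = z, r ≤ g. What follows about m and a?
m < a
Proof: g = z and r ≤ g, thus r ≤ z. z = e, so r ≤ e. From r = m, m ≤ e. e < a, so m < a.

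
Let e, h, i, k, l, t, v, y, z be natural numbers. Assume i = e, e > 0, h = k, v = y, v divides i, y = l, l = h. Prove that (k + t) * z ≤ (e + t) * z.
y = l and l = h, therefore y = h. Since v = y, v = h. i = e and v divides i, thus v divides e. Because v = h, h divides e. Since e > 0, h ≤ e. h = k, so k ≤ e. Then k + t ≤ e + t. By multiplying by a non-negative, (k + t) * z ≤ (e + t) * z.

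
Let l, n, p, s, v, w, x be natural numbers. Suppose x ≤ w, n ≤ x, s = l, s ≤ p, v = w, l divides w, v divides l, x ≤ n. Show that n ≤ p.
x ≤ n and n ≤ x, so x = n. v = w and v divides l, so w divides l. Since l divides w, l = w. s = l, so s = w. Since s ≤ p, w ≤ p. x ≤ w, so x ≤ p. Since x = n, n ≤ p.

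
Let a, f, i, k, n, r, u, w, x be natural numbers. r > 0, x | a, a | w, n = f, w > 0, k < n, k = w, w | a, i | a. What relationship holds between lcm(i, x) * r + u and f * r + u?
lcm(i, x) * r + u < f * r + u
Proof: Because a | w and w | a, a = w. i | a and x | a, so lcm(i, x) | a. Since a = w, lcm(i, x) | w. Since w > 0, lcm(i, x) ≤ w. k = w and k < n, therefore w < n. lcm(i, x) ≤ w, so lcm(i, x) < n. n = f, so lcm(i, x) < f. r > 0, so lcm(i, x) * r < f * r. Then lcm(i, x) * r + u < f * r + u.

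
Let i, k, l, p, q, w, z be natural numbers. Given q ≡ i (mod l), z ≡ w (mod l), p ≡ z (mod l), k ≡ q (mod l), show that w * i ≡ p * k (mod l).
Because p ≡ z (mod l) and z ≡ w (mod l), p ≡ w (mod l). k ≡ q (mod l) and q ≡ i (mod l), thus k ≡ i (mod l). From p ≡ w (mod l), p * k ≡ w * i (mod l). Then w * i ≡ p * k (mod l).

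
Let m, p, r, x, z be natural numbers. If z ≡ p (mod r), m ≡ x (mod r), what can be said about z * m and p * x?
z * m ≡ p * x (mod r)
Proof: Because z ≡ p (mod r) and m ≡ x (mod r), by multiplying congruences, z * m ≡ p * x (mod r).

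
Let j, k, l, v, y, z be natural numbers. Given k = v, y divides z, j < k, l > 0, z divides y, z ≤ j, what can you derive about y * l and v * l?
y * l < v * l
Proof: Because z divides y and y divides z, z = y. z ≤ j, so y ≤ j. From k = v and j < k, j < v. y ≤ j, so y < v. Combined with l > 0, by multiplying by a positive, y * l < v * l.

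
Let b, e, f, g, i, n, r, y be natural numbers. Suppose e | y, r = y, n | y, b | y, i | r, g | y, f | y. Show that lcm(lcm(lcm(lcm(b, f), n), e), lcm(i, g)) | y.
Because b | y and f | y, lcm(b, f) | y. Since n | y, lcm(lcm(b, f), n) | y. e | y, so lcm(lcm(lcm(b, f), n), e) | y. r = y and i | r, therefore i | y. g | y, so lcm(i, g) | y. lcm(lcm(lcm(b, f), n), e) | y, so lcm(lcm(lcm(lcm(b, f), n), e), lcm(i, g)) | y.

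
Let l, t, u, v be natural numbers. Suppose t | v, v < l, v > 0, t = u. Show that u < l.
t | v and v > 0, therefore t ≤ v. Since v < l, t < l. Since t = u, u < l.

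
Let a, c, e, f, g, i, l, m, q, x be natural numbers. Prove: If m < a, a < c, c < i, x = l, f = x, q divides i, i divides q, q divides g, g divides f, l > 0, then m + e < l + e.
m < a and a < c, so m < c. q divides i and i divides q, therefore q = i. q divides g and g divides f, therefore q divides f. From q = i, i divides f. f = x, so i divides x. Because x = l, i divides l. Since l > 0, i ≤ l. From c < i, c < l. m < c, so m < l. Then m + e < l + e.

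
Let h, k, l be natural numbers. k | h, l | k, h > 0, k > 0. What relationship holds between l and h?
l ≤ h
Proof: l | k and k > 0, therefore l ≤ k. k | h and h > 0, hence k ≤ h. l ≤ k, so l ≤ h.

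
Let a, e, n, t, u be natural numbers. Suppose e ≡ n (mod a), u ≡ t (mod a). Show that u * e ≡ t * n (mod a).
Since u ≡ t (mod a) and e ≡ n (mod a), by multiplying congruences, u * e ≡ t * n (mod a).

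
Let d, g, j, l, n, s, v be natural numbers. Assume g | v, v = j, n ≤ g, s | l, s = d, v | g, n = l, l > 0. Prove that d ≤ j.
g | v and v | g, therefore g = v. Since v = j, g = j. From s | l and l > 0, s ≤ l. s = d, so d ≤ l. From n = l and n ≤ g, l ≤ g. Since d ≤ l, d ≤ g. Since g = j, d ≤ j.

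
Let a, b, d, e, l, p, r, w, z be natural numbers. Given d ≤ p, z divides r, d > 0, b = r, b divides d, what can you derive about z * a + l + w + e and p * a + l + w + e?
z * a + l + w + e ≤ p * a + l + w + e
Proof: Because b = r and b divides d, r divides d. Since z divides r, z divides d. Since d > 0, z ≤ d. Since d ≤ p, z ≤ p. By multiplying by a non-negative, z * a ≤ p * a. Then z * a + l ≤ p * a + l. Then z * a + l + w ≤ p * a + l + w. Then z * a + l + w + e ≤ p * a + l + w + e.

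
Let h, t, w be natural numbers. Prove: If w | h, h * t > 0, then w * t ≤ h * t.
w | h, thus w * t | h * t. Since h * t > 0, w * t ≤ h * t.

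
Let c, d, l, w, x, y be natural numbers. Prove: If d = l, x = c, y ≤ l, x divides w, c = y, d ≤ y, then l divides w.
From d = l and d ≤ y, l ≤ y. y ≤ l, so y = l. c = y, so c = l. x = c and x divides w, therefore c divides w. c = l, so l divides w.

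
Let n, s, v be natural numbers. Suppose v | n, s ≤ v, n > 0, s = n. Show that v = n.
s = n and s ≤ v, so n ≤ v. v | n and n > 0, so v ≤ n. From n ≤ v, n = v. Then v = n.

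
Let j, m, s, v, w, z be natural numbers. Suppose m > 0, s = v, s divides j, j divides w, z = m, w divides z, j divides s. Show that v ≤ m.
From j divides s and s divides j, j = s. s = v, so j = v. j divides w and w divides z, so j divides z. z = m, so j divides m. j = v, so v divides m. m > 0, so v ≤ m.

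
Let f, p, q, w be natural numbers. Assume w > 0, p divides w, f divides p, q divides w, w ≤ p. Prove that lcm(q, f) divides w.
p divides w and w > 0, thus p ≤ w. From w ≤ p, p = w. Since f divides p, f divides w. From q divides w, lcm(q, f) divides w.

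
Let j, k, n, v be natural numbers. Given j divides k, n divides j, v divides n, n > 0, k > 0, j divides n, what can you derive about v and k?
v ≤ k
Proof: From n divides j and j divides n, n = j. Since v divides n and n > 0, v ≤ n. n = j, so v ≤ j. From j divides k and k > 0, j ≤ k. Since v ≤ j, v ≤ k.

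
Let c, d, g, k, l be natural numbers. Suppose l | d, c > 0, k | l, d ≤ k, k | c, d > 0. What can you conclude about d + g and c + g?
d + g ≤ c + g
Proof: From k | l and l | d, k | d. Because d > 0, k ≤ d. Since d ≤ k, k = d. k | c and c > 0, thus k ≤ c. k = d, so d ≤ c. Then d + g ≤ c + g.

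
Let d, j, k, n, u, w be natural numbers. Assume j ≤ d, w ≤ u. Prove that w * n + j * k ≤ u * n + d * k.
w ≤ u, therefore w * n ≤ u * n. Since j ≤ d, j * k ≤ d * k. Since w * n ≤ u * n, w * n + j * k ≤ u * n + d * k.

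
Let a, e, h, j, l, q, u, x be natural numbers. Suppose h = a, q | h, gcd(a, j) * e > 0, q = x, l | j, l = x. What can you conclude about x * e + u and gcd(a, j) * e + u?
x * e + u ≤ gcd(a, j) * e + u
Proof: h = a and q | h, thus q | a. Since q = x, x | a. From l = x and l | j, x | j. x | a, so x | gcd(a, j). Then x * e | gcd(a, j) * e. Because gcd(a, j) * e > 0, x * e ≤ gcd(a, j) * e. Then x * e + u ≤ gcd(a, j) * e + u.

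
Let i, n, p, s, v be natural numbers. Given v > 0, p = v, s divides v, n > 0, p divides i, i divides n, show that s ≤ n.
From s divides v and v > 0, s ≤ v. p divides i and i divides n, hence p divides n. Since p = v, v divides n. n > 0, so v ≤ n. s ≤ v, so s ≤ n.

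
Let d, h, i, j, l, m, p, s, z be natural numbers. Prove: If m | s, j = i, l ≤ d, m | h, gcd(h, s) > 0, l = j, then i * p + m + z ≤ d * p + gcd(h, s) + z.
Because l = j and j = i, l = i. Because l ≤ d, i ≤ d. Then i * p ≤ d * p. m | h and m | s, so m | gcd(h, s). Since gcd(h, s) > 0, m ≤ gcd(h, s). From i * p ≤ d * p, i * p + m ≤ d * p + gcd(h, s). Then i * p + m + z ≤ d * p + gcd(h, s) + z.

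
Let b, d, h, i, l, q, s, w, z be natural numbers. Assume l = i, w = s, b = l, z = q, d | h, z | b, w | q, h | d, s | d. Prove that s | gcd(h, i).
d | h and h | d, hence d = h. s | d, so s | h. b = l and l = i, hence b = i. z = q and z | b, so q | b. From w | q, w | b. Since w = s, s | b. b = i, so s | i. s | h, so s | gcd(h, i).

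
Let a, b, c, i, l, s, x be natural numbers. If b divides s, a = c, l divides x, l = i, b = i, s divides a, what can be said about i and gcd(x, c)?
i divides gcd(x, c)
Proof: Because l = i and l divides x, i divides x. b = i and b divides s, thus i divides s. From a = c and s divides a, s divides c. Since i divides s, i divides c. Since i divides x, i divides gcd(x, c).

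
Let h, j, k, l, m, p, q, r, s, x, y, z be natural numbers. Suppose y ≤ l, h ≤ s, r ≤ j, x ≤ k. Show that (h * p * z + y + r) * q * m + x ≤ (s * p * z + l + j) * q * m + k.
h ≤ s. By multiplying by a non-negative, h * p ≤ s * p. By multiplying by a non-negative, h * p * z ≤ s * p * z. Because y ≤ l and r ≤ j, y + r ≤ l + j. h * p * z ≤ s * p * z, so h * p * z + y + r ≤ s * p * z + l + j. By multiplying by a non-negative, (h * p * z + y + r) * q ≤ (s * p * z + l + j) * q. By multiplying by a non-negative, (h * p * z + y + r) * q * m ≤ (s * p * z + l + j) * q * m. Since x ≤ k, (h * p * z + y + r) * q * m + x ≤ (s * p * z + l + j) * q * m + k.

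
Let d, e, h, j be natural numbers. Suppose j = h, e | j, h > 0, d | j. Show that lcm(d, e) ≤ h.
Because d | j and e | j, lcm(d, e) | j. j = h, so lcm(d, e) | h. h > 0, so lcm(d, e) ≤ h.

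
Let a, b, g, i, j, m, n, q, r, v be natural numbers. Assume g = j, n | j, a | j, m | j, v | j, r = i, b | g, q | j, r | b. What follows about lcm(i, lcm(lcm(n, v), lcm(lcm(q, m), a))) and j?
lcm(i, lcm(lcm(n, v), lcm(lcm(q, m), a))) | j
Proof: From r | b and b | g, r | g. g = j, so r | j. r = i, so i | j. n | j and v | j, therefore lcm(n, v) | j. q | j and m | j, hence lcm(q, m) | j. From a | j, lcm(lcm(q, m), a) | j. lcm(n, v) | j, so lcm(lcm(n, v), lcm(lcm(q, m), a)) | j. Since i | j, lcm(i, lcm(lcm(n, v), lcm(lcm(q, m), a))) | j.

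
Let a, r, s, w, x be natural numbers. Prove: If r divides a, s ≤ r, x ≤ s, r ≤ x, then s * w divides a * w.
r ≤ x and x ≤ s, therefore r ≤ s. s ≤ r, so r = s. r divides a, so s divides a. Then s * w divides a * w.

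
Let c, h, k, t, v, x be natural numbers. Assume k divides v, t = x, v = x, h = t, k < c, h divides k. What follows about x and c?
x < c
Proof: v = x and k divides v, so k divides x. h = t and t = x, hence h = x. From h divides k, x divides k. k divides x, so k = x. k < c, so x < c.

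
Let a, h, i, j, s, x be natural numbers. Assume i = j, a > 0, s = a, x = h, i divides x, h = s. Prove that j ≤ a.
h = s and s = a, hence h = a. x = h and i divides x, so i divides h. h = a, so i divides a. Since a > 0, i ≤ a. Since i = j, j ≤ a.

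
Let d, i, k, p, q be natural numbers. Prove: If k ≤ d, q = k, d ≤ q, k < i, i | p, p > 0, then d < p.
From q = k and d ≤ q, d ≤ k. From k ≤ d, k = d. i | p and p > 0, therefore i ≤ p. Since k < i, k < p. k = d, so d < p.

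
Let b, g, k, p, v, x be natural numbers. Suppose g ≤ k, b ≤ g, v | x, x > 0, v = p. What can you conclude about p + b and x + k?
p + b ≤ x + k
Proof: v | x and x > 0, hence v ≤ x. v = p, so p ≤ x. Because b ≤ g and g ≤ k, b ≤ k. p ≤ x, so p + b ≤ x + k.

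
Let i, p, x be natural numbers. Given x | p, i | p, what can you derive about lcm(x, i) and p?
lcm(x, i) | p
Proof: Because x | p and i | p, because lcm divides any common multiple, lcm(x, i) | p.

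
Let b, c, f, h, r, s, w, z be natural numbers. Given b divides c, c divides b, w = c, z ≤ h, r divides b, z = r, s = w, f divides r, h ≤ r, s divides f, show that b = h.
Since c divides b and b divides c, c = b. From s = w and w = c, s = c. s divides f, so c divides f. f divides r, so c divides r. Since c = b, b divides r. Since r divides b, b = r. Since z = r and z ≤ h, r ≤ h. h ≤ r, so r = h. From b = r, b = h.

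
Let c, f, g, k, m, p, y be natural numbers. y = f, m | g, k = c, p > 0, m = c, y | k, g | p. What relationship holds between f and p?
f ≤ p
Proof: k = c and y | k, therefore y | c. m = c and m | g, hence c | g. Since g | p, c | p. y | c, so y | p. Since p > 0, y ≤ p. Since y = f, f ≤ p.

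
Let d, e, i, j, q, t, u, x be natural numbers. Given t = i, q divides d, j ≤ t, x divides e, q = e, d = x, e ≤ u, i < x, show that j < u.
Because t = i and j ≤ t, j ≤ i. q = e and q divides d, therefore e divides d. d = x, so e divides x. x divides e, so e = x. Since e ≤ u, x ≤ u. i < x, so i < u. Since j ≤ i, j < u.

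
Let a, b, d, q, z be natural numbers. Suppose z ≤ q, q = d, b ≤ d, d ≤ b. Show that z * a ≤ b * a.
From d ≤ b and b ≤ d, d = b. Because q = d and z ≤ q, z ≤ d. Since d = b, z ≤ b. Then z * a ≤ b * a.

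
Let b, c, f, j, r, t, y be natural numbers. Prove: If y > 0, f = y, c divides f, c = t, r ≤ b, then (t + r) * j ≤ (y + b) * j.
f = y and c divides f, thus c divides y. Since y > 0, c ≤ y. Since c = t, t ≤ y. r ≤ b, so t + r ≤ y + b. By multiplying by a non-negative, (t + r) * j ≤ (y + b) * j.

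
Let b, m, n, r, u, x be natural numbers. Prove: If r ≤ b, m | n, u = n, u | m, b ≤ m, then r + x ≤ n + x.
u = n and u | m, so n | m. From m | n, m = n. b ≤ m, so b ≤ n. Since r ≤ b, r ≤ n. Then r + x ≤ n + x.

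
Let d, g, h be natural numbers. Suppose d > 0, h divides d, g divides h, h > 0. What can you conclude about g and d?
g ≤ d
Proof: g divides h and h > 0, thus g ≤ h. h divides d and d > 0, so h ≤ d. Since g ≤ h, g ≤ d.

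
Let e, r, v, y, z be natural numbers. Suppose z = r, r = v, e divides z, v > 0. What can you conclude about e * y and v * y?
e * y ≤ v * y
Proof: z = r and r = v, thus z = v. e divides z, so e divides v. Because v > 0, e ≤ v. By multiplying by a non-negative, e * y ≤ v * y.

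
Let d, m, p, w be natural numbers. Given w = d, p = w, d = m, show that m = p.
Because p = w and w = d, p = d. Since d = m, p = m. Then m = p.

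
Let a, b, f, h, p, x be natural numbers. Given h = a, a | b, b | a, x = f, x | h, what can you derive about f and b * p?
f | b * p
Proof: a | b and b | a, thus a = b. h = a, so h = b. x = f and x | h, hence f | h. h = b, so f | b. Then f | b * p.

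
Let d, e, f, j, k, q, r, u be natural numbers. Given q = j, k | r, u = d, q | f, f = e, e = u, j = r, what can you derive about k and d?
k | d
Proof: f = e and q | f, therefore q | e. Since q = j, j | e. e = u, so j | u. Since j = r, r | u. Since u = d, r | d. Because k | r, k | d.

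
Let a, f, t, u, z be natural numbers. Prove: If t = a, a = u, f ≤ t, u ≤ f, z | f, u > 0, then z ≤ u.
From t = a and a = u, t = u. f ≤ t, so f ≤ u. u ≤ f, so f = u. From z | f, z | u. u > 0, so z ≤ u.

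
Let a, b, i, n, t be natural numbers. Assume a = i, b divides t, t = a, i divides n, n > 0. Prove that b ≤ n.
t = a and a = i, hence t = i. Because b divides t, b divides i. Since i divides n, b divides n. Since n > 0, b ≤ n.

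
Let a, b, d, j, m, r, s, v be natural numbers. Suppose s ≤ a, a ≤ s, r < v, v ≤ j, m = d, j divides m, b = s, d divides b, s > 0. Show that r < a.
From s ≤ a and a ≤ s, s = a. m = d and j divides m, therefore j divides d. b = s and d divides b, hence d divides s. j divides d, so j divides s. Since s > 0, j ≤ s. v ≤ j, so v ≤ s. r < v, so r < s. Since s = a, r < a.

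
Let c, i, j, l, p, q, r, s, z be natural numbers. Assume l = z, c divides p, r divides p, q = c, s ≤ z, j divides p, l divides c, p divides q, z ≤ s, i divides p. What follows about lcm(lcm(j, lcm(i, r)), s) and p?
lcm(lcm(j, lcm(i, r)), s) divides p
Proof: i divides p and r divides p, thus lcm(i, r) divides p. j divides p, so lcm(j, lcm(i, r)) divides p. From z ≤ s and s ≤ z, z = s. Since l = z, l = s. q = c and p divides q, therefore p divides c. Since c divides p, c = p. Since l divides c, l divides p. l = s, so s divides p. Since lcm(j, lcm(i, r)) divides p, lcm(lcm(j, lcm(i, r)), s) divides p.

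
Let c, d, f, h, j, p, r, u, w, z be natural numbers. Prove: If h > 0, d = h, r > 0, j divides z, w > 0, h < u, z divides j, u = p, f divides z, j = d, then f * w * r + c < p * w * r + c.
Since z divides j and j divides z, z = j. Since j = d and d = h, j = h. Since z = j, z = h. Since f divides z, f divides h. h > 0, so f ≤ h. Since u = p and h < u, h < p. Since f ≤ h, f < p. From w > 0, by multiplying by a positive, f * w < p * w. Since r > 0, by multiplying by a positive, f * w * r < p * w * r. Then f * w * r + c < p * w * r + c.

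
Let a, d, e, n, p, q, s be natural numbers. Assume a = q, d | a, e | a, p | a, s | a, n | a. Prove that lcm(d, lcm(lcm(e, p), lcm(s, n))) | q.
e | a and p | a, so lcm(e, p) | a. s | a and n | a, hence lcm(s, n) | a. lcm(e, p) | a, so lcm(lcm(e, p), lcm(s, n)) | a. Since d | a, lcm(d, lcm(lcm(e, p), lcm(s, n))) | a. a = q, so lcm(d, lcm(lcm(e, p), lcm(s, n))) | q.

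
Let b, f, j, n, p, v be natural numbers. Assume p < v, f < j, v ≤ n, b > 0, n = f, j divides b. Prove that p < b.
From p < v and v ≤ n, p < n. n = f, so p < f. Since j divides b and b > 0, j ≤ b. f < j, so f < b. Because p < f, p < b.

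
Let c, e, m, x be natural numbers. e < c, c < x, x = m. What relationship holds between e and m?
e < m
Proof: x = m and c < x, hence c < m. Since e < c, e < m.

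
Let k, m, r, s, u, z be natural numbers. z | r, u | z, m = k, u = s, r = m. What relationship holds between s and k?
s | k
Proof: Since r = m and m = k, r = k. u | z and z | r, thus u | r. Since r = k, u | k. u = s, so s | k.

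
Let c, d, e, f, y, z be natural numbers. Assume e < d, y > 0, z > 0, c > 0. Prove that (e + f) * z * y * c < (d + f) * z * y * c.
e < d, therefore e + f < d + f. Since z > 0, by multiplying by a positive, (e + f) * z < (d + f) * z. Combining with y > 0, by multiplying by a positive, (e + f) * z * y < (d + f) * z * y. Since c > 0, by multiplying by a positive, (e + f) * z * y * c < (d + f) * z * y * c.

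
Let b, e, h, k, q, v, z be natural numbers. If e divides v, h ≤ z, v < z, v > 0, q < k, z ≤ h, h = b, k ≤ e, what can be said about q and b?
q < b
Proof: q < k and k ≤ e, thus q < e. e divides v and v > 0, hence e ≤ v. Since z ≤ h and h ≤ z, z = h. v < z, so v < h. Since e ≤ v, e < h. h = b, so e < b. q < e, so q < b.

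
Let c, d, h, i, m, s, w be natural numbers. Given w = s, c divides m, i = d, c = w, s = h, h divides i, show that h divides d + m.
Because i = d and h divides i, h divides d. c = w and w = s, therefore c = s. Since c divides m, s divides m. s = h, so h divides m. Since h divides d, h divides d + m.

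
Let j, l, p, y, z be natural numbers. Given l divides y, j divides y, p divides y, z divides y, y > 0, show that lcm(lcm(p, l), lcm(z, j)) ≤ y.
Because p divides y and l divides y, lcm(p, l) divides y. From z divides y and j divides y, lcm(z, j) divides y. lcm(p, l) divides y, so lcm(lcm(p, l), lcm(z, j)) divides y. Since y > 0, lcm(lcm(p, l), lcm(z, j)) ≤ y.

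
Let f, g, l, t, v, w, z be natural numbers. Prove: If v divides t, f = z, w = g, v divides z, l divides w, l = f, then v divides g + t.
From l = f and f = z, l = z. Since l divides w, z divides w. From w = g, z divides g. v divides z, so v divides g. v divides t, so v divides g + t.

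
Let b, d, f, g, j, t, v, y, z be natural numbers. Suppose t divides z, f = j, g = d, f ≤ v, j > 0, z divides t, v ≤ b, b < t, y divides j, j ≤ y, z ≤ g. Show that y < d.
y divides j and j > 0, therefore y ≤ j. Since j ≤ y, j = y. f = j and f ≤ v, thus j ≤ v. Since v ≤ b and b < t, v < t. Since z divides t and t divides z, z = t. From g = d and z ≤ g, z ≤ d. Since z = t, t ≤ d. v < t, so v < d. j ≤ v, so j < d. Since j = y, y < d.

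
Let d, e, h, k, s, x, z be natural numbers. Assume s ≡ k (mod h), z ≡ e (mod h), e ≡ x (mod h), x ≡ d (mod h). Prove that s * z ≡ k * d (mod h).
Since z ≡ e (mod h) and e ≡ x (mod h), z ≡ x (mod h). From x ≡ d (mod h), z ≡ d (mod h). Since s ≡ k (mod h), by multiplying congruences, s * z ≡ k * d (mod h).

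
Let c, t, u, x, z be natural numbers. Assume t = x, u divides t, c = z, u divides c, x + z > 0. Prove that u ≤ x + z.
t = x and u divides t, hence u divides x. Since c = z and u divides c, u divides z. u divides x, so u divides x + z. From x + z > 0, u ≤ x + z.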